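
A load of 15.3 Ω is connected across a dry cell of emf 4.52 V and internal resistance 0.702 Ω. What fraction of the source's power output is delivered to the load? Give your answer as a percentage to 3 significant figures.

η = P_load/(P_load+P_int) = I²R/(I²R+I²r) = R/(R+r) — the I² cancels for series elements.
η = R / (R + r) = 15.3 / (15.3 + 0.702) = 0.9561

95.6 %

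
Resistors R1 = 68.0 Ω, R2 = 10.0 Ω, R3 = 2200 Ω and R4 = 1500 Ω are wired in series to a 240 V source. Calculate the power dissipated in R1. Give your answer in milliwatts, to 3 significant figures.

Series elements share the same current, so find I first, then use P = I²R.
R_total = 68.0 + 10.0 + 2200 + 1500 = 3778 Ω
I = V / R_total = 240 / 3778 = 0.06353 A
P_R1 = I² × R1 = (0.06353)² × 68.0 = 0.2744 W

274 mW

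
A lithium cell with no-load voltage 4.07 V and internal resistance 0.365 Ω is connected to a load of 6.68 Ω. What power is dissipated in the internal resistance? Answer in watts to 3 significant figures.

0.122 W

r is in series with the load, so it carries the full circuit current — the loss in it is I²r.
I = ε / (r + R) = 4.07 / (0.365 + 6.68) = 0.5777 A
P_int = I² r = (0.5777)² × 0.365 = 0.1218 W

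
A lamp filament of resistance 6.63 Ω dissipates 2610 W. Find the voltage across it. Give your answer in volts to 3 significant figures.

Inverting the appropriate power form: V = √(P R).
V = √(2610 × 6.63) = 131.5 V

132 V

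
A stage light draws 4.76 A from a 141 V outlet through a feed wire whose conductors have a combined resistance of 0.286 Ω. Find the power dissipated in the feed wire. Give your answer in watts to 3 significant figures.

Line loss is just I²R for the cable — we know both I and R_line directly.
The feed wire carries the full 4.76 A.
P_line = I² R_line = (4.760)² × 0.286 = 6.480 W

6.48 W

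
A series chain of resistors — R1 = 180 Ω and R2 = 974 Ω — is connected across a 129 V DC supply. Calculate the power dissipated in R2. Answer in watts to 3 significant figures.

12.2 W

Since the resistors are in series they all carry the loop current I = V/R_total; the power in any one is I²R.
R_total = 180 + 974 = 1154 Ω
I = V / R_total = 129 / 1154 = 0.1118 A
P_R2 = I² × R2 = (0.1118)² × 974 = 12.17 W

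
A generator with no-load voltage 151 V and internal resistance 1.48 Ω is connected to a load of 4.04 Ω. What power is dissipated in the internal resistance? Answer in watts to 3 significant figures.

Internal loss is I²r, with I set by the total series resistance r+R.
I = ε / (r + R) = 151 / (1.48 + 4.04) = 27.36 A
P_int = I² r = (27.36)² × 1.48 = 1107 W

1110 W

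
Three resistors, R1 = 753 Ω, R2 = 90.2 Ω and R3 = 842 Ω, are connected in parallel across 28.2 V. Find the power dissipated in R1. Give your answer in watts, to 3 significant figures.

The supply voltage appears across each parallel branch — just use P = V²/R1.
P_R1 = V² / R1 = (28.2)² / 753 Ω = 1.056 W

1.06 W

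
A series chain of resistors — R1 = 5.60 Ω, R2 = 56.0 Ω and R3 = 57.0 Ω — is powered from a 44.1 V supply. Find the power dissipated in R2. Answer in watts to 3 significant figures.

The current is common to all series resistors; compute it, then apply P = I²R for the target.
R_total = 5.60 + 56.0 + 57.0 = 118.6 Ω
I = V / R_total = 44.1 / 118.6 = 0.3718 A
P_R2 = I² × R2 = (0.3718)² × 56.0 = 7.743 W

7.74 W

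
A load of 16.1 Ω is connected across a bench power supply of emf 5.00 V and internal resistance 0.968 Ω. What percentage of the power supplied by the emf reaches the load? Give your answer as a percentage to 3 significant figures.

94.3 %

Efficiency is P_load / P_total. With a series r and R sharing the same I, P = I²R for each, so η = R/(R+r).
η = R / (R + r) = 16.1 / (16.1 + 0.968) = 0.9433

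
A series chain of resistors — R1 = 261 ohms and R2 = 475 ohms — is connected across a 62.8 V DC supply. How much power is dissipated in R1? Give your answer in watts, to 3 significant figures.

1.90 W

Since the resistors are in series they all carry the loop current I = V/R_total; the power in any one is I²R.
R_total = 261 + 475 = 736.0 Ω
I = V / R_total = 62.8 / 736.0 = 0.08533 A
P_R1 = I² × R1 = (0.08533)² × 261 = 1.900 W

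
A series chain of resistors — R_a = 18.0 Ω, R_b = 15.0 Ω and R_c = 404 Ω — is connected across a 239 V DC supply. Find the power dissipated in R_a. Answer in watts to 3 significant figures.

Since the resistors are in series they all carry the loop current I = V/R_total; the power in any one is I²R.
R_total = 18.0 + 15.0 + 404 = 437.0 Ω
I = V / R_total = 239 / 437.0 = 0.5469 A
P_R_a = I² × R_a = (0.5469)² × 18.0 = 5.384 W

5.38 W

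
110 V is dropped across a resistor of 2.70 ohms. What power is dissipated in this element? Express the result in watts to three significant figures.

We know the drop across the element and its resistance — P = V²/R, one step.
P = (110 V)² / 2.70 Ω = 4481 W

4480 W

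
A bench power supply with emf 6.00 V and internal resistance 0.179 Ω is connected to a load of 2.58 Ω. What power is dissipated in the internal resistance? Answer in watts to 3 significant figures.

r is in series with the load, so it carries the full circuit current — the loss in it is I²r.
I = ε / (r + R) = 6.00 / (0.179 + 2.58) = 2.175 A
P_int = I² r = (2.175)² × 0.179 = 0.8465 W

0.847 W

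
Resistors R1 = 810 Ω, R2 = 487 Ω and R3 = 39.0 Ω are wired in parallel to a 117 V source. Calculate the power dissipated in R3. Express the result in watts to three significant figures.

Every branch has 117 V across it, so for R3 the power is simply V²/R.
P_R3 = V² / R3 = (117)² / 39.0 Ω = 351.0 W

351 W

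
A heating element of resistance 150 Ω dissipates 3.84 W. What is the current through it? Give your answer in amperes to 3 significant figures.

Inverting the appropriate power form: I = √(P / R).
I = √(3.84 / 150) = 0.1600 A

0.160 A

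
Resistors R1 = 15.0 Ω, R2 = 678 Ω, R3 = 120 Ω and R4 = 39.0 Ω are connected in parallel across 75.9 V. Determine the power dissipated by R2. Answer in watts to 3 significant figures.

Each parallel branch sees the full supply voltage, so P = V²/R applies directly to the target branch.
P_R2 = V² / R2 = (75.9)² / 678 Ω = 8.497 W

8.50 W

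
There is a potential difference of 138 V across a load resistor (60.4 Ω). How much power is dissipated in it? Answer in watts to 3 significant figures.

315 W

We know the drop across the element and its resistance — P = V²/R, one step.
P = (138 V)² / 60.4 Ω = 315.3 W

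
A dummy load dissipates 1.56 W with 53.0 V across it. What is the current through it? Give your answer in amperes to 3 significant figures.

0.0294 A

Rearranging the power relation for the two known quantities gives I = P / V.
I = 1.56 / 53.0 = 0.02943 A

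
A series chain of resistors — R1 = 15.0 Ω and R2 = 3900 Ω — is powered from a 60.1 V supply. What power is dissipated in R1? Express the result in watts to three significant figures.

0.00353 W

Since the resistors are in series they all carry the loop current I = V/R_total; the power in any one is I²R.
R_total = 15.0 + 3900 = 3915 Ω
I = V / R_total = 60.1 / 3915 = 0.01535 A
P_R1 = I² × R1 = (0.01535)² × 15.0 = 0.003535 W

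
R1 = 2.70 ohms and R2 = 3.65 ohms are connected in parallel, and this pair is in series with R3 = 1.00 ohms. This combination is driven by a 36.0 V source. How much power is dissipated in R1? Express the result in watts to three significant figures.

Collapse the R1‖R2 pair into one equivalent R_p; then R_p and R3 form a series string.
R_p = (2.70×3.65)/(2.70+3.65) = 1.552 Ω
R_total = R_p + 1.00 = 1.552 + 1.00 = 2.552 Ω
I = V / R_total = 36.0 / 2.552 = 14.11 A
Voltage across the parallel pair: V_p = I × R_p = 14.11 × 1.552 = 21.89 V
Use P = V²/R for R1 with V = V_p.
P_R1 = (21.89)² / 2.70 = 177.5 W

178 W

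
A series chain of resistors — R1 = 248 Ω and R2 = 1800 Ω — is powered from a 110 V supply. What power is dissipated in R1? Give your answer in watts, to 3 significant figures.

0.715 W

In a series string the same current flows through every resistor — find that current, then P = I²R for the one we want.
R_total = 248 + 1800 = 2048 Ω
I = V / R_total = 110 / 2048 = 0.05371 A
P_R1 = I² × R1 = (0.05371)² × 248 = 0.7154 W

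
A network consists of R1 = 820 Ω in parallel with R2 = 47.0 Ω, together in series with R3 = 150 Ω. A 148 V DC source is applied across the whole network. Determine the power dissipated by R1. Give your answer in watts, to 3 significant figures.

1.40 W

Collapse the R1‖R2 pair into one equivalent R_p; then R_p and R3 form a series string.
R_p = (820×47.0)/(820+47.0) = 44.45 Ω
R_total = R_p + 150 = 44.45 + 150 = 194.5 Ω
I = V / R_total = 148 / 194.5 = 0.7611 A
Voltage across the parallel pair: V_p = I × R_p = 0.7611 × 44.45 = 33.83 V
R1 has V_p across it, so P = V_p²/R1.
P_R1 = (33.83)² / 820 = 1.396 W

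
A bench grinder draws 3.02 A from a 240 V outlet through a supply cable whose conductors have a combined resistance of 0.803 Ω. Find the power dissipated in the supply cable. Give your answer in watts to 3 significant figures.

7.32 W

Only the current and the line resistance are needed for the I²R loss.
The supply cable carries the full 3.02 A.
P_line = I² R_line = (3.020)² × 0.803 = 7.324 W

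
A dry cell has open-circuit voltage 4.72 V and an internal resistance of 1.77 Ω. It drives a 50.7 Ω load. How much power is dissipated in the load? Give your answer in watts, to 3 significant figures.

Find the circuit current first, then P = I²R for the load (series elements share I).
I = ε / (r + R) = 4.72 / (1.77 + 50.7) = 0.08996 A
P_load = I² R = (0.08996)² × 50.7 = 0.4103 W

0.410 W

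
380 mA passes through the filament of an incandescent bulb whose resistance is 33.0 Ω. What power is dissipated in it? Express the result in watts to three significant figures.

Knowing I and R, the power is just I²R — no need to find V first.
P = (0.3800 A)² × 33.0 Ω = 4.765 W

4.77 W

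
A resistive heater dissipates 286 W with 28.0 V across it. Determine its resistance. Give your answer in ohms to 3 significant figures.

The two known quantities fix the third via R = V² / P.
R = (28.0)² / 286 = 2.741 Ω

2.74 Ω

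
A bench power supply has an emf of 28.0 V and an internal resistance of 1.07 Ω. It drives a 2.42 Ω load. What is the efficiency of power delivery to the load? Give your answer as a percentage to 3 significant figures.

69.3 %

Both r and R carry the same current, so the power split is just the resistance split: η = R/(R+r).
η = R / (R + r) = 2.42 / (2.42 + 1.07) = 0.6934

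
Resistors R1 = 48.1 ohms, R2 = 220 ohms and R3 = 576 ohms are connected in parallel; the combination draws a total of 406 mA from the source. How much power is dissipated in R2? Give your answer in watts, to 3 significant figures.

1.02 W

Parallel branches share V, not I — compute V via R_eq, then use V²/R for the target branch.
1/R_eq = 1/48.1 + 1/220 + 1/576 ⇒ R_eq = 36.94 Ω
V = I_total × R_eq = 0.4060 × 36.94 = 15.00 V
P_R2 = V² / R2 = (15.00)² / 220 = 1.022 W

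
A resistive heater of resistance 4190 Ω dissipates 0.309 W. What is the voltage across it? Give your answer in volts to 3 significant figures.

From P = V I = I²R = V²/R, with the two given quantities we get V = √(P R).
V = √(0.309 × 4190) = 35.98 V

36.0 V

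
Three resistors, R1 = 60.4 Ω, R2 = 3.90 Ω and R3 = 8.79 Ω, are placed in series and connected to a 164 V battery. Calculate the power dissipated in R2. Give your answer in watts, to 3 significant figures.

Every series element carries the same I. Get I from the total resistance, then P = I² × R2.
R_total = 60.4 + 3.90 + 8.79 = 73.09 Ω
I = V / R_total = 164 / 73.09 = 2.244 A
P_R2 = I² × R2 = (2.244)² × 3.90 = 19.64 W

19.6 W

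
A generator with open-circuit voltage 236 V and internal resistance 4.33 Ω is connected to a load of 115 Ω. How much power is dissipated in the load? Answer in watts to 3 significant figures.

The internal resistance and the load are in series, so the same I flows through both; get I from ε/(r+R), then I²R for the load.
I = ε / (r + R) = 236 / (4.33 + 115) = 1.978 A
P_load = I² R = (1.978)² × 115 = 449.8 W

450 W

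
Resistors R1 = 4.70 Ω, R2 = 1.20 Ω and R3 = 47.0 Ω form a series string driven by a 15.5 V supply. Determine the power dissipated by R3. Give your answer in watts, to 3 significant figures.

Since the resistors are in series they all carry the loop current I = V/R_total; the power in any one is I²R.
R_total = 4.70 + 1.20 + 47.0 = 52.90 Ω
I = V / R_total = 15.5 / 52.90 = 0.2930 A
P_R3 = I² × R3 = (0.2930)² × 47.0 = 4.035 W

4.04 W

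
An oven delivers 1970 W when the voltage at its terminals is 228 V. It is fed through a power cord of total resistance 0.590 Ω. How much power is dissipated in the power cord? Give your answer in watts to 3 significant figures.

44.0 W

Line loss is just I²R for the cable — we know both I and R_line directly.
I = P / V = 1970 / 228 = 8.640 A through the power cord.
P_line = I² R_line = (8.640)² × 0.590 = 44.05 W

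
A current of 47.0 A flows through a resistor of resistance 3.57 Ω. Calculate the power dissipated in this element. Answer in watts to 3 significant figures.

Current and resistance are given, so P = I²R is the direct form.
P = (47.00 A)² × 3.57 Ω = 7886 W

7890 W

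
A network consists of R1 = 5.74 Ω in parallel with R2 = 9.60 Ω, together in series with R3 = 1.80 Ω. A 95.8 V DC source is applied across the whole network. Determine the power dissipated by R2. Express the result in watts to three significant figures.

424 W

Reduce the parallel combination to a single R_p; the circuit then becomes R_p in series with the remaining resistor.
R_p = (5.74×9.60)/(5.74+9.60) = 3.592 Ω
R_total = R_p + 1.80 = 3.592 + 1.80 = 5.392 Ω
I = V / R_total = 95.8 / 5.392 = 17.77 A
Voltage across the parallel pair: V_p = I × R_p = 17.77 × 3.592 = 63.82 V
R2 sits across V_p; its power is V_p²/R.
P_R2 = (63.82)² / 9.60 = 424.3 W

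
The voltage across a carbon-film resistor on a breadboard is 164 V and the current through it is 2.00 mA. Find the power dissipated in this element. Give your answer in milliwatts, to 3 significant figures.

328 mW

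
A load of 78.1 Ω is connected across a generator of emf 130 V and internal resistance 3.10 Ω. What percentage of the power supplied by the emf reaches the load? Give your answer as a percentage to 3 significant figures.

96.2 %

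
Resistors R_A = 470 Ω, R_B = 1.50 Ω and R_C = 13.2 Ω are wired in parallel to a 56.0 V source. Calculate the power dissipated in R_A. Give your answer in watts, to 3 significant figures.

6.67 W

Each parallel branch sees the full supply voltage, so P = V²/R applies directly to the target branch.
P_R_A = V² / R_A = (56.0)² / 470 Ω = 6.672 W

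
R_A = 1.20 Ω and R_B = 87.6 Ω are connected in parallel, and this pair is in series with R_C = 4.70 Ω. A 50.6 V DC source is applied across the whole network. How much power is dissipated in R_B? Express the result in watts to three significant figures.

1.18 W

Collapse the R_A‖R_B pair into one equivalent R_p; then R_p and R_C form a series string.
R_p = (1.20×87.6)/(1.20+87.6) = 1.184 Ω
R_total = R_p + 4.70 = 1.184 + 4.70 = 5.884 Ω
I = V / R_total = 50.6 / 5.884 = 8.600 A
Voltage across the parallel pair: V_p = I × R_p = 8.600 × 1.184 = 10.18 V
R_B has V_p across it, so P = V_p²/R_B.
P_R_B = (10.18)² / 87.6 = 1.183 W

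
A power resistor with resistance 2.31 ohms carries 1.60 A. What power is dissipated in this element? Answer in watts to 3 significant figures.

5.91 W

Knowing I and R, the power is just I²R — no need to find V first.
P = (1.600 A)² × 2.31 Ω = 5.914 W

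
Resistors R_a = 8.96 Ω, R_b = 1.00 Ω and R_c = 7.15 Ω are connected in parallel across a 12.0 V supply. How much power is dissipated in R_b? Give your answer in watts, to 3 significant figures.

144 W

The supply voltage appears across each parallel branch — just use P = V²/R_b.
P_R_b = V² / R_b = (12.0)² / 1.00 Ω = 144.0 W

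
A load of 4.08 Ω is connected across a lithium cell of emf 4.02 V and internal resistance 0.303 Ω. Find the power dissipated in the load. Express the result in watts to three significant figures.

Find the circuit current first, then P = I²R for the load (series elements share I).
I = ε / (r + R) = 4.02 / (0.303 + 4.08) = 0.9172 A
P_load = I² R = (0.9172)² × 4.08 = 3.432 W

3.43 W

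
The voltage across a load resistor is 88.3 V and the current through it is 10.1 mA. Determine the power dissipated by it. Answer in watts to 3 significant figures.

0.892 W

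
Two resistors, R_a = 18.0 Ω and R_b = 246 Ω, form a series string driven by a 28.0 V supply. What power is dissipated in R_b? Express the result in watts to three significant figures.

In a series string the same current flows through every resistor — find that current, then P = I²R for the one we want.
R_total = 18.0 + 246 = 264.0 Ω
I = V / R_total = 28.0 / 264.0 = 0.1061 A
P_R_b = I² × R_b = (0.1061)² × 246 = 2.767 W

2.77 W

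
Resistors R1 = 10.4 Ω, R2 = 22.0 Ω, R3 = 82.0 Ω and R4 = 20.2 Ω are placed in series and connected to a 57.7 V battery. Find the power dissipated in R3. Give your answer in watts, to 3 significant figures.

The current is common to all series resistors; compute it, then apply P = I²R for the target.
R_total = 10.4 + 22.0 + 82.0 + 20.2 = 134.6 Ω
I = V / R_total = 57.7 / 134.6 = 0.4287 A
P_R3 = I² × R3 = (0.4287)² × 82.0 = 15.07 W

15.1 W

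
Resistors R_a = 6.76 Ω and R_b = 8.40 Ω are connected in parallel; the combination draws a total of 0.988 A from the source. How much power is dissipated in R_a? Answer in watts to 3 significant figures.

We need the common branch voltage; get it from I_total × R_eq, then P = V²/R for the branch.
1/R_eq = 1/6.76 + 1/8.40 ⇒ R_eq = 3.746 Ω
V = I_total × R_eq = 0.9880 × 3.746 = 3.701 V
P_R_a = V² / R_a = (3.701)² / 6.76 = 2.026 W

2.03 W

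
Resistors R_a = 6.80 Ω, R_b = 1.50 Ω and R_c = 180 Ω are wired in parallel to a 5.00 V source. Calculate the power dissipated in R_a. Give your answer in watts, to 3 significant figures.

3.68 W

Parallel branches share the same voltage; P = V²/R gives the branch power in one step.
P_R_a = V² / R_a = (5.00)² / 6.80 Ω = 3.676 W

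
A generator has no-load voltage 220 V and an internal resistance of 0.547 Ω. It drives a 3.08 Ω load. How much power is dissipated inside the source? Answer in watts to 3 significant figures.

Internal loss is I²r, with I set by the total series resistance r+R.
I = ε / (r + R) = 220 / (0.547 + 3.08) = 60.66 A
P_int = I² r = (60.66)² × 0.547 = 2013 W

2010 W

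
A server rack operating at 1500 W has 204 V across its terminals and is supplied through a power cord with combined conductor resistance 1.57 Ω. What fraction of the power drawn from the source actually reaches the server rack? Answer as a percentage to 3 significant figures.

I = P / V = 1500 / 204 = 7.353 A through the power cord.
P_line = I² R_line = (7.353)² × 1.57 = 84.88 W
P_source = P_load + P_line = 1500 + 84.88 = 1585 W
η = P_load / P_source = 1500 / 1585 = 0.9464

94.6 %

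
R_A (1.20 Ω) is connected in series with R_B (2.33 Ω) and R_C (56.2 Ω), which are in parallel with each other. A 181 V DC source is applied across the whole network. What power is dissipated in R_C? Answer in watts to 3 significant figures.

First combine the parallel branches into one equivalent R_p, then R_A + R_p is a series pair.
R_p = (2.33×56.2)/(2.33+56.2) = 2.237 Ω
R_total = 1.20 + 2.237 = 3.437 Ω
I = V / R_total = 181 / 3.437 = 52.66 A
Voltage across the parallel pair: V_p = I × R_p = 52.66 × 2.237 = 117.8 V
R_C sees V_p directly, so P = V_p² / R_C.
P_R_C = (117.8)² / 56.2 = 247.0 W

247 W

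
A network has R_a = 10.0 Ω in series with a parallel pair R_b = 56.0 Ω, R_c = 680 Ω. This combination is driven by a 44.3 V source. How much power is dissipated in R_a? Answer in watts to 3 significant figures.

5.15 W

First combine the parallel branches into one equivalent R_p, then R_a + R_p is a series pair.
R_p = (56.0×680)/(56.0+680) = 51.74 Ω
R_total = 10.0 + 51.74 = 61.74 Ω
I = V / R_total = 44.3 / 61.74 = 0.7175 A
All the current flows through R_a; use P = I²R.
P_R_a = (0.7175)² × 10.0 = 5.149 W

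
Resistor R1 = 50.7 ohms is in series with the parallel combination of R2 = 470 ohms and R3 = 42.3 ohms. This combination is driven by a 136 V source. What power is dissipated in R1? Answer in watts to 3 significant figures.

Replace R2 and R3 with their parallel equivalent so the circuit becomes R1 in series with R_p.
R_p = (470×42.3)/(470+42.3) = 38.81 Ω
R_total = 50.7 + 38.81 = 89.51 Ω
I = V / R_total = 136 / 89.51 = 1.519 A
R1 carries the full series current, so P = I²R.
P_R1 = (1.519)² × 50.7 = 117.0 W

117 W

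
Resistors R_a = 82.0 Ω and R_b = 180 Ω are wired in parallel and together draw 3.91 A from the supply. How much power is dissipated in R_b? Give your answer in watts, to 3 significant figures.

We need the common branch voltage; get it from I_total × R_eq, then P = V²/R for the branch.
1/R_eq = 1/82.0 + 1/180 ⇒ R_eq = 56.34 Ω
V = I_total × R_eq = 3.910 × 56.34 = 220.3 V
P_R_b = V² / R_b = (220.3)² / 180 = 269.6 W

270 W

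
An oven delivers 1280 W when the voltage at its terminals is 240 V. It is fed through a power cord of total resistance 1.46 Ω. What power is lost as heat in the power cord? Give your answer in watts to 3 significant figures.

Line loss is just I²R for the cable — we know both I and R_line directly.
I = P / V = 1280 / 240 = 5.333 A through the power cord.
P_line = I² R_line = (5.333)² × 1.46 = 41.53 W

41.5 W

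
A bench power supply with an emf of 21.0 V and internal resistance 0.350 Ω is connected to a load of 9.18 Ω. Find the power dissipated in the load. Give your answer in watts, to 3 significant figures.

44.6 W

Find the circuit current first, then P = I²R for the load (series elements share I).
I = ε / (r + R) = 21.0 / (0.350 + 9.18) = 2.204 A
P_load = I² R = (2.204)² × 9.18 = 44.58 W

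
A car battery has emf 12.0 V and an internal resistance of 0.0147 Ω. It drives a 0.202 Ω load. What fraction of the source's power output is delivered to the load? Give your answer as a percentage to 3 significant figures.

93.2 %

The source delivers εI, of which I²R reaches the load and I²r is lost; since I is common, η = R/(R+r).
η = R / (R + r) = 0.202 / (0.202 + 0.0147) = 0.9322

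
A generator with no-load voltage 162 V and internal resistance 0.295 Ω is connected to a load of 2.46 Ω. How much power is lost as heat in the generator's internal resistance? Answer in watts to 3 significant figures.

Internal loss is I²r, with I set by the total series resistance r+R.
I = ε / (r + R) = 162 / (0.295 + 2.46) = 58.80 A
P_int = I² r = (58.80)² × 0.295 = 1020 W

1020 W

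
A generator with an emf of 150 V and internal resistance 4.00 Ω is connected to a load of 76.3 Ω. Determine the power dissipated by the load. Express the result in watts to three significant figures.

Find the circuit current first, then P = I²R for the load (series elements share I).
I = ε / (r + R) = 150 / (4.00 + 76.3) = 1.868 A
P_load = I² R = (1.868)² × 76.3 = 266.2 W

266 W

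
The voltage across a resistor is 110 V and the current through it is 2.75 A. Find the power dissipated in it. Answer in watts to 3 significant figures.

V and I are known directly — P = V I, no intermediate step needed.
P = 110 V × 2.750 A = 302.5 W

302 W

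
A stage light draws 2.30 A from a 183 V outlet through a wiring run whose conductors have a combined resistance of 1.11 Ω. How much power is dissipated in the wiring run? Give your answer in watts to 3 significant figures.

Only the current and the line resistance are needed for the I²R loss.
The wiring run carries the full 2.30 A.
P_line = I² R_line = (2.300)² × 1.11 = 5.872 W

5.87 W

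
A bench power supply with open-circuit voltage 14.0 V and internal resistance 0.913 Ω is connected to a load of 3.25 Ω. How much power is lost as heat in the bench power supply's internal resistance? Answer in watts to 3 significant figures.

The source's internal resistance is just another series element carrying I; its dissipation is I²r.
I = ε / (r + R) = 14.0 / (0.913 + 3.25) = 3.363 A
P_int = I² r = (3.363)² × 0.913 = 10.33 W

10.3 W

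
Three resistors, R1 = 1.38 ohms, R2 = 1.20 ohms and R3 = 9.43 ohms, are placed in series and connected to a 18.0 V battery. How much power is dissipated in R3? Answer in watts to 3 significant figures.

Series elements share the same current, so find I first, then use P = I²R.
R_total = 1.38 + 1.20 + 9.43 = 12.01 Ω
I = V / R_total = 18.0 / 12.01 = 1.499 A
P_R3 = I² × R3 = (1.499)² × 9.43 = 21.18 W

21.2 W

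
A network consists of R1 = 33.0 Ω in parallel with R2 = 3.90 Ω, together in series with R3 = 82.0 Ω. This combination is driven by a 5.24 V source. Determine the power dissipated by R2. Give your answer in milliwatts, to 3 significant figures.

11.7 mW

Combine R1 and R2 into their parallel equivalent first, reducing the network to two series resistors.
R_p = (33.0×3.90)/(33.0+3.90) = 3.488 Ω
R_total = R_p + 82.0 = 3.488 + 82.0 = 85.49 Ω
I = V / R_total = 5.24 / 85.49 = 0.06130 A
Voltage across the parallel pair: V_p = I × R_p = 0.06130 × 3.488 = 0.2138 V
R2 has V_p across it, so P = V_p²/R2.
P_R2 = (0.2138)² / 3.90 = 0.01172 W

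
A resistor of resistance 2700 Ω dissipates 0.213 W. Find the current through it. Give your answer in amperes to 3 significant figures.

0.00888 A

From P = V I = I²R = V²/R, with the two given quantities we get I = √(P / R).
I = √(0.213 / 2700) = 0.008882 A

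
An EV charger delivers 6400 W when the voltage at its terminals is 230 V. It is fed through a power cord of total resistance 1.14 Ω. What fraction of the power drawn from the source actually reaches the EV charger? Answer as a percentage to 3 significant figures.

87.9 %

I = P / V = 6400 / 230 = 27.83 A through the power cord.
P_line = I² R_line = (27.83)² × 1.14 = 882.7 W
P_source = P_load + P_line = 6400 + 882.7 = 7283 W
η = P_load / P_source = 6400 / 7283 = 0.8788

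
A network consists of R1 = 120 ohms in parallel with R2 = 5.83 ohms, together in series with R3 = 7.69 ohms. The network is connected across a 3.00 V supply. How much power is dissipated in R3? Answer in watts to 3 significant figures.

First find R_p for the parallel pair, then treat R_p + R3 as a series loop.
R_p = (120×5.83)/(120+5.83) = 5.560 Ω
R_total = R_p + 7.69 = 5.560 + 7.69 = 13.25 Ω
I = V / R_total = 3.00 / 13.25 = 0.2264 A
R3 carries the full series current, so P = I²R.
P_R3 = (0.2264)² × 7.69 = 0.3942 W

0.394 W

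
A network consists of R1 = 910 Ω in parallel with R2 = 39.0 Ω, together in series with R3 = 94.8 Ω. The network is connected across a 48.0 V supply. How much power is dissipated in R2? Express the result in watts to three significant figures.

4.73 W

Collapse the R1‖R2 pair into one equivalent R_p; then R_p and R3 form a series string.
R_p = (910×39.0)/(910+39.0) = 37.40 Ω
R_total = R_p + 94.8 = 37.40 + 94.8 = 132.2 Ω
I = V / R_total = 48.0 / 132.2 = 0.3631 A
Voltage across the parallel pair: V_p = I × R_p = 0.3631 × 37.40 = 13.58 V
R2 sits across V_p; its power is V_p²/R.
P_R2 = (13.58)² / 39.0 = 4.728 W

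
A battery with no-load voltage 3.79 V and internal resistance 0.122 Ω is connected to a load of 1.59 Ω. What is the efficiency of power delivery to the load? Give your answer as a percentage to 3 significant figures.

92.9 %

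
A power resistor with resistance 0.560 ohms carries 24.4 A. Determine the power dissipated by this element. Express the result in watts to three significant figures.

333 W

The current through and the resistance of the element are both given; use P = I²R.
P = (24.40 A)² × 0.560 Ω = 333.4 W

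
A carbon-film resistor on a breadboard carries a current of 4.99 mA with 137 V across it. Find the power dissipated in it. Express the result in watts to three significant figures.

V and I are known directly — P = V I, no intermediate step needed.
P = 137 V × 0.004990 A = 0.6836 W

0.684 W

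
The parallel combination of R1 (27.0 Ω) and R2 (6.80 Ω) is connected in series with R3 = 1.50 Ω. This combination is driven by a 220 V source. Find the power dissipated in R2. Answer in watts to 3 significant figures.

Combine R1 and R2 into their parallel equivalent first, reducing the network to two series resistors.
R_p = (27.0×6.80)/(27.0+6.80) = 5.432 Ω
R_total = R_p + 1.50 = 5.432 + 1.50 = 6.932 Ω
I = V / R_total = 220 / 6.932 = 31.74 A
Voltage across the parallel pair: V_p = I × R_p = 31.74 × 5.432 = 172.4 V
R2 sits across V_p; its power is V_p²/R.
P_R2 = (172.4)² / 6.80 = 4371 W

4370 W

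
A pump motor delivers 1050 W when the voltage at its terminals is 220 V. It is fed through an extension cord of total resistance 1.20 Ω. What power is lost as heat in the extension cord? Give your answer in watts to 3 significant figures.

27.3 W

Line loss is just I²R for the cable — we know both I and R_line directly.
I = P / V = 1050 / 220 = 4.773 A through the extension cord.
P_line = I² R_line = (4.773)² × 1.20 = 27.33 W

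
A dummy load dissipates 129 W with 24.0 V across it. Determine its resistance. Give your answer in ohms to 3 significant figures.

Rearranging the power relation for the two known quantities gives R = V² / P.
R = (24.0)² / 129 = 4.465 Ω

4.47 Ω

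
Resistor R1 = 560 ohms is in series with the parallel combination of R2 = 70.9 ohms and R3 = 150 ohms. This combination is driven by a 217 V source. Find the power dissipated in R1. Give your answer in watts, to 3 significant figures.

71.3 W

Reduce the parallel pair to R_p first; the network is then a simple series string.
R_p = (70.9×150)/(70.9+150) = 48.14 Ω
R_total = 560 + 48.14 = 608.1 Ω
I = V / R_total = 217 / 608.1 = 0.3568 A
All the current flows through R1; use P = I²R.
P_R1 = (0.3568)² × 560 = 71.30 W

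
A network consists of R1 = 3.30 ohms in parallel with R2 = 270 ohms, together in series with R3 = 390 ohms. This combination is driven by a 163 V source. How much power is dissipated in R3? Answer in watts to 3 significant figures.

Combine R1 and R2 into their parallel equivalent first, reducing the network to two series resistors.
R_p = (3.30×270)/(3.30+270) = 3.260 Ω
R_total = R_p + 390 = 3.260 + 390 = 393.3 Ω
I = V / R_total = 163 / 393.3 = 0.4145 A
R3 carries the full series current, so P = I²R.
P_R3 = (0.4145)² × 390 = 67.00 W

67.0 W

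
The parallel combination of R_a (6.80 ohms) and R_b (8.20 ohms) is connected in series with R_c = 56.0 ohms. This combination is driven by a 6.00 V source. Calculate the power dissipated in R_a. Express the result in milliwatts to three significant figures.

Reduce the parallel combination to a single R_p; the circuit then becomes R_p in series with the remaining resistor.
R_p = (6.80×8.20)/(6.80+8.20) = 3.717 Ω
R_total = R_p + 56.0 = 3.717 + 56.0 = 59.72 Ω
I = V / R_total = 6.00 / 59.72 = 0.1005 A
Voltage across the parallel pair: V_p = I × R_p = 0.1005 × 3.717 = 0.3735 V
R_a has V_p across it, so P = V_p²/R_a.
P_R_a = (0.3735)² / 6.80 = 0.02051 W

20.5 mW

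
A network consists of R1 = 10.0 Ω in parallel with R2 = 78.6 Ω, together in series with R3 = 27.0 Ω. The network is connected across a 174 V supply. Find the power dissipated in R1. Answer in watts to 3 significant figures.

185 W

Collapse the R1‖R2 pair into one equivalent R_p; then R_p and R3 form a series string.
R_p = (10.0×78.6)/(10.0+78.6) = 8.871 Ω
R_total = R_p + 27.0 = 8.871 + 27.0 = 35.87 Ω
I = V / R_total = 174 / 35.87 = 4.851 A
Voltage across the parallel pair: V_p = I × R_p = 4.851 × 8.871 = 43.03 V
R1 has V_p across it, so P = V_p²/R1.
P_R1 = (43.03)² / 10.0 = 185.2 W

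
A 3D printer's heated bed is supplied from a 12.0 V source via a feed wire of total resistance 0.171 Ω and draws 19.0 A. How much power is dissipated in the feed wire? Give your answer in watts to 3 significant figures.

61.7 W

Line loss is just I²R for the cable — we know both I and R_line directly.
The feed wire carries the full 19.0 A.
P_line = I² R_line = (19.00)² × 0.171 = 61.73 W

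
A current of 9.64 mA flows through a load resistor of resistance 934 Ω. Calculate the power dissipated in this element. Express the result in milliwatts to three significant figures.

86.8 mW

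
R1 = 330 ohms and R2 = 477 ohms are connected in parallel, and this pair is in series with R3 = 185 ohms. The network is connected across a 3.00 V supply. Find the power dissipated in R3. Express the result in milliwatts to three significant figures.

11.5 mW

Collapse the R1‖R2 pair into one equivalent R_p; then R_p and R3 form a series string.
R_p = (330×477)/(330+477) = 195.1 Ω
R_total = R_p + 185 = 195.1 + 185 = 380.1 Ω
I = V / R_total = 3.00 / 380.1 = 0.007894 A
R3 is the series element, so its power is I²R.
P_R3 = (0.007894)² × 185 = 0.01153 W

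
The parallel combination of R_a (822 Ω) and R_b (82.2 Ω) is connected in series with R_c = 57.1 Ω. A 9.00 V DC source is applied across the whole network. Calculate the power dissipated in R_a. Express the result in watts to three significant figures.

First find R_p for the parallel pair, then treat R_p + R_c as a series loop.
R_p = (822×82.2)/(822+82.2) = 74.73 Ω
R_total = R_p + 57.1 = 74.73 + 57.1 = 131.8 Ω
I = V / R_total = 9.00 / 131.8 = 0.06827 A
Voltage across the parallel pair: V_p = I × R_p = 0.06827 × 74.73 = 5.102 V
R_a has V_p across it, so P = V_p²/R_a.
P_R_a = (5.102)² / 822 = 0.03166 W

0.0317 W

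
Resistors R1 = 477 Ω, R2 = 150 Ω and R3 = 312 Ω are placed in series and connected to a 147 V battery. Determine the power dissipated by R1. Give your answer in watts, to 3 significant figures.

11.7 W

In a series string the same current flows through every resistor — find that current, then P = I²R for the one we want.
R_total = 477 + 150 + 312 = 939.0 Ω
I = V / R_total = 147 / 939.0 = 0.1565 A
P_R1 = I² × R1 = (0.1565)² × 477 = 11.69 W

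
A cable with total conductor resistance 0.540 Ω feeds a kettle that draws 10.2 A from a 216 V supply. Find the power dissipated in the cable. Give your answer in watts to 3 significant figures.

Line loss is just I²R for the cable — we know both I and R_line directly.
The cable carries the full 10.2 A.
P_line = I² R_line = (10.20)² × 0.540 = 56.18 W

56.2 W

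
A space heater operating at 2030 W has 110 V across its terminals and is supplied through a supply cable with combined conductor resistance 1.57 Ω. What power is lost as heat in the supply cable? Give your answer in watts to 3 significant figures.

The supply cable is a series resistance carrying the load current; its dissipation is I²R_line.
I = P / V = 2030 / 110 = 18.45 A through the supply cable.
P_line = I² R_line = (18.45)² × 1.57 = 534.7 W

535 W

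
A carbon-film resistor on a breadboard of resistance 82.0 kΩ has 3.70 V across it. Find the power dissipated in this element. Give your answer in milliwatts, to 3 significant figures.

We know the drop across the element and its resistance — P = V²/R, one step.
P = (3.70 V)² / 82000 Ω = 0.0001670 W

0.167 mW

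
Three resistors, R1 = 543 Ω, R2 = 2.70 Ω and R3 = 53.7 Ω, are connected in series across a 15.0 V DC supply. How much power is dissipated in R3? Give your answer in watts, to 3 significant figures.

0.0336 W

In a series string the same current flows through every resistor — find that current, then P = I²R for the one we want.
R_total = 543 + 2.70 + 53.7 = 599.4 Ω
I = V / R_total = 15.0 / 599.4 = 0.02503 A
P_R3 = I² × R3 = (0.02503)² × 53.7 = 0.03363 W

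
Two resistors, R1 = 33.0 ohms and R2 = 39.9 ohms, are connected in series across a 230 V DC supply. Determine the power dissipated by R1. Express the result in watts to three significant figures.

In a series string the same current flows through every resistor — find that current, then P = I²R for the one we want.
R_total = 33.0 + 39.9 = 72.90 Ω
I = V / R_total = 230 / 72.90 = 3.155 A
P_R1 = I² × R1 = (3.155)² × 33.0 = 328.5 W

328 W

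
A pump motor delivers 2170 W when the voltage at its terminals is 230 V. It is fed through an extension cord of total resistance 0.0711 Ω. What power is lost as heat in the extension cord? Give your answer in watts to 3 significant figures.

6.33 W

The extension cord and load are in series, so the same current flows in both; the loss is I²R_line.
I = P / V = 2170 / 230 = 9.435 A through the extension cord.
P_line = I² R_line = (9.435)² × 0.0711 = 6.329 W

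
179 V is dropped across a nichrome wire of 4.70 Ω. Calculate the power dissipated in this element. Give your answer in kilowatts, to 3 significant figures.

With V across and R both known, P = V²/R gives the dissipation directly.
P = (179 V)² / 4.70 Ω = 6817 W

6.82 kW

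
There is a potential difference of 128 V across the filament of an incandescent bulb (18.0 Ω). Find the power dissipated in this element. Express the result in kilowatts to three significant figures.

0.910 kW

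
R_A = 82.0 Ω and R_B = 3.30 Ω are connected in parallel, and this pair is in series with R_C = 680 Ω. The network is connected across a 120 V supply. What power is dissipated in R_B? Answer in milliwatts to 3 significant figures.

94.1 mW

Combine R_A and R_B into their parallel equivalent first, reducing the network to two series resistors.
R_p = (82.0×3.30)/(82.0+3.30) = 3.172 Ω
R_total = R_p + 680 = 3.172 + 680 = 683.2 Ω
I = V / R_total = 120 / 683.2 = 0.1757 A
Voltage across the parallel pair: V_p = I × R_p = 0.1757 × 3.172 = 0.5572 V
Use P = V²/R for R_B with V = V_p.
P_R_B = (0.5572)² / 3.30 = 0.09409 W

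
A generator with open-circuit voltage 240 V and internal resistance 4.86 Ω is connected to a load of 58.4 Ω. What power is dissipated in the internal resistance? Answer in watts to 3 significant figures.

r is in series with the load, so it carries the full circuit current — the loss in it is I²r.
I = ε / (r + R) = 240 / (4.86 + 58.4) = 3.794 A
P_int = I² r = (3.794)² × 4.86 = 69.95 W

70.0 W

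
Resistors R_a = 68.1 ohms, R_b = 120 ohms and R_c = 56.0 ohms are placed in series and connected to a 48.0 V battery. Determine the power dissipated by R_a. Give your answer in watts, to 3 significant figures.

The current is common to all series resistors; compute it, then apply P = I²R for the target.
R_total = 68.1 + 120 + 56.0 = 244.1 Ω
I = V / R_total = 48.0 / 244.1 = 0.1966 A
P_R_a = I² × R_a = (0.1966)² × 68.1 = 2.633 W

2.63 W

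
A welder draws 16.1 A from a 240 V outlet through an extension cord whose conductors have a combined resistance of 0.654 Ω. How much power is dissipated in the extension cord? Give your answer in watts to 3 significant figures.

170 W

The extension cord is a series resistance carrying the load current; its dissipation is I²R_line.
The extension cord carries the full 16.1 A.
P_line = I² R_line = (16.10)² × 0.654 = 169.5 W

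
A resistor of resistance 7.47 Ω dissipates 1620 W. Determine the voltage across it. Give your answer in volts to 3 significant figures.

110 V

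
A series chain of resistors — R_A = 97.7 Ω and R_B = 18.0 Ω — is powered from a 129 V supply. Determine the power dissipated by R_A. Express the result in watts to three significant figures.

121 W

Since the resistors are in series they all carry the loop current I = V/R_total; the power in any one is I²R.
R_total = 97.7 + 18.0 = 115.7 Ω
I = V / R_total = 129 / 115.7 = 1.115 A
P_R_A = I² × R_A = (1.115)² × 97.7 = 121.5 W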